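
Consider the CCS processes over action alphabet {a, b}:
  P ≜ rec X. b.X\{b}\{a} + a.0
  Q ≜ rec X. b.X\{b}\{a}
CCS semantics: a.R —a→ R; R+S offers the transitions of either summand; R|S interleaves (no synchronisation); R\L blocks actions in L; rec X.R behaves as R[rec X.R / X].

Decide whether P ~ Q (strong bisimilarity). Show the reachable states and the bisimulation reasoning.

Reachable graph of P (3 states):
  m0 = rec X. b.X\{b}\{a} + a.0 :: =a=> m1, =b=> m2
  m1 = 0 :: ∅
  m2 = (rec X. b.X\{b}\{a} + a.0)\{b}\{a} :: ∅
Reachable graph of Q (2 states):
  n0 = rec X. b.X\{b}\{a} :: =b=> n1
  n1 = (rec X. b.X\{b}\{a})\{b}\{a} :: ∅
Partition-refinement fixed point:
  B0 = {m0}
  B1 = {m1, m2, n1}
  B2 = {n0}
m0 ∈ B0, n0 ∈ B2 → different blocks

not bisimilar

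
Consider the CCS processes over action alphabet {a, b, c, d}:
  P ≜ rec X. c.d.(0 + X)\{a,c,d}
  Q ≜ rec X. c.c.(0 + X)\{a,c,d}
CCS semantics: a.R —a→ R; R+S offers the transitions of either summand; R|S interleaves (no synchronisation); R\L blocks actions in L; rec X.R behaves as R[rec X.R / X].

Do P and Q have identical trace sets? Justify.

LTS(P): 3 reachable states
  s0 = rec X. c.d.(0 + X)\{a,c,d} ⊢ ··c··> s1
  s1 = d.(0 + (rec X. c.d.(0 + X)\{a,c,d}))\{a,c,d} ⊢ ··d··> s2
  s2 = (0 + (rec X. c.d.(0 + X)\{a,c,d}))\{a,c,d} ⊢ deadlocked
LTS(Q): 3 reachable states
  t0 = rec X. c.c.(0 + X)\{a,c,d} ⊢ ··c··> t1
  t1 = c.(0 + (rec X. c.c.(0 + X)\{a,c,d}))\{a,c,d} ⊢ ··c··> t2
  t2 = (0 + (rec X. c.c.(0 + X)\{a,c,d}))\{a,c,d} ⊢ deadlocked
Run σ = ⟨cd⟩ on P: start {s0}
  step 1 (c): {s1}
  step 2 (d): {s2}
  P completes σ.
Run σ = ⟨cd⟩ on Q: start {t0}
  step 1 (c): {t1}
  step 2 (d): no successor for Q

trace-distinct — witness ⟨cd⟩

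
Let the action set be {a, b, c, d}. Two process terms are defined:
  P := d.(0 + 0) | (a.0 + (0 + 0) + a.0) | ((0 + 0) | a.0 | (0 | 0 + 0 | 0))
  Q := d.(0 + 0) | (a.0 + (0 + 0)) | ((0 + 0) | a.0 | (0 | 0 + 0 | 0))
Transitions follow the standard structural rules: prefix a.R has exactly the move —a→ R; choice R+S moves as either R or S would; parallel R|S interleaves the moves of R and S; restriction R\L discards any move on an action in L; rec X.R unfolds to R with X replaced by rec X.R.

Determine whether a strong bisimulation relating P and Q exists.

P ~ Q

Reachable graph of P (8 states):
  u0 = d.(0 + 0) | (a.0 + (0 + 0) + a.0) | ((0 + 0) | a.0 | (0 | 0 + 0 | 0)) :: ··a··> u1, ··a··> u2, ··d··> u3
  u1 = d.(0 + 0) | (a.0 + (0 + 0) + a.0) | ((0 + 0) | 0 | (0 | 0 + 0 | 0)) :: ··a··> u4, ··d··> u5
  u2 = d.(0 + 0) | 0 | ((0 + 0) | a.0 | (0 | 0 + 0 | 0)) :: ··a··> u4, ··d··> u6
  u3 = (0 + 0) | (a.0 + (0 + 0) + a.0) | ((0 + 0) | a.0 | (0 | 0 + 0 | 0)) :: ··a··> u5, ··a··> u6
  u4 = d.(0 + 0) | 0 | ((0 + 0) | 0 | (0 | 0 + 0 | 0)) :: ··d··> u7
  u5 = (0 + 0) | (a.0 + (0 + 0) + a.0) | ((0 + 0) | 0 | (0 | 0 + 0 | 0)) :: ··a··> u7
  u6 = (0 + 0) | 0 | ((0 + 0) | a.0 | (0 | 0 + 0 | 0)) :: ··a··> u7
  u7 = (0 + 0) | 0 | ((0 + 0) | 0 | (0 | 0 + 0 | 0)) :: ·
Reachable graph of Q (8 states):
  v0 = d.(0 + 0) | (a.0 + (0 + 0)) | ((0 + 0) | a.0 | (0 | 0 + 0 | 0)) :: ··a··> v1, ··a··> v2, ··d··> v3
  v1 = d.(0 + 0) | (a.0 + (0 + 0)) | ((0 + 0) | 0 | (0 | 0 + 0 | 0)) :: ··a··> v4, ··d··> v5
  v2 = d.(0 + 0) | 0 | ((0 + 0) | a.0 | (0 | 0 + 0 | 0)) :: ··a··> v4, ··d··> v6
  v3 = (0 + 0) | (a.0 + (0 + 0)) | ((0 + 0) | a.0 | (0 | 0 + 0 | 0)) :: ··a··> v5, ··a··> v6
  v4 = d.(0 + 0) | 0 | ((0 + 0) | 0 | (0 | 0 + 0 | 0)) :: ··d··> v7
  v5 = (0 + 0) | (a.0 + (0 + 0)) | ((0 + 0) | 0 | (0 | 0 + 0 | 0)) :: ··a··> v7
  v6 = (0 + 0) | 0 | ((0 + 0) | a.0 | (0 | 0 + 0 | 0)) :: ··a··> v7
  v7 = (0 + 0) | 0 | ((0 + 0) | 0 | (0 | 0 + 0 | 0)) :: ·
Coarsest stable partition (strong bisimilarity classes):
  B0 = {u0, v0}
  B1 = {u1, u2, v1, v2}
  B2 = {u4, v4}
  B3 = {u7, v7}
  B4 = {u5, u6, v5, v6}
  B5 = {u3, v3}
u0 ∈ B0, v0 ∈ B0 → same block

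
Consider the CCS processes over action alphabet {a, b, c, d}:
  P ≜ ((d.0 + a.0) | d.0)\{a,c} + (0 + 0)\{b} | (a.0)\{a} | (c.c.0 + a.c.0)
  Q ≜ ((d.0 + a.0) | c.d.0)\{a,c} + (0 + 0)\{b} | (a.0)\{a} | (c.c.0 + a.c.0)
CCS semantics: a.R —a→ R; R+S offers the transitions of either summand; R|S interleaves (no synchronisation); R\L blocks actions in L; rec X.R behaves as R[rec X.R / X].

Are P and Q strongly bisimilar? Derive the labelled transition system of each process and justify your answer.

Reachable graph of P (6 states):
  u0 = ((d.0 + a.0) | d.0)\{a,c} + (0 + 0)\{b} | (a.0)\{a} | (c.c.0 + a.c.0) | --a--▸ u1, --c--▸ u1, --d--▸ u2, --d--▸ u3
  u1 = (0 + 0)\{b} | (a.0)\{a} | c.0 | --c--▸ u4
  u2 = ((d.0 + a.0) | 0)\{a,c} | --d--▸ u5
  u3 = (0 | d.0)\{a,c} | --d--▸ u5
  u4 = (0 + 0)\{b} | (a.0)\{a} | 0 | deadlocked
  u5 = (0 | 0)\{a,c} | deadlocked
Reachable graph of Q (4 states):
  v0 = ((d.0 + a.0) | c.d.0)\{a,c} + (0 + 0)\{b} | (a.0)\{a} | (c.c.0 + a.c.0) | --a--▸ v1, --c--▸ v1, --d--▸ v2
  v1 = (0 + 0)\{b} | (a.0)\{a} | c.0 | --c--▸ v3
  v2 = (0 | c.d.0)\{a,c} | deadlocked
  v3 = (0 + 0)\{b} | (a.0)\{a} | 0 | deadlocked
Bisimilarity quotient blocks:
  B0 = {u0}
  B1 = {u1, v1}
  B2 = {u4, u5, v2, v3}
  B3 = {u2, u3}
  B4 = {v0}
u0 ∈ B0, v0 ∈ B4 → different blocks

NO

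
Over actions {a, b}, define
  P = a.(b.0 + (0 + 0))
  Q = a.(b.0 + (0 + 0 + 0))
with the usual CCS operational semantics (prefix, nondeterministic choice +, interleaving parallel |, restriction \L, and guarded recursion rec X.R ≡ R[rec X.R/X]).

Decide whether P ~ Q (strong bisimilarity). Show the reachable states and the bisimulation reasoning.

YES

P's transition system — 3 states:
  m0 = a.(b.0 + (0 + 0)) has moves --a--▸ m1
  m1 = b.0 + (0 + 0) has moves --b--▸ m2
  m2 = 0 has moves ∅
Q's transition system — 3 states:
  n0 = a.(b.0 + (0 + 0 + 0)) has moves --a--▸ n1
  n1 = b.0 + (0 + 0 + 0) has moves --b--▸ n2
  n2 = 0 has moves ∅
Bisimilarity quotient blocks:
  B0 = {m0, n0}
  B1 = {m1, n1}
  B2 = {m2, n2}
m0 ∈ B0, n0 ∈ B0 → same block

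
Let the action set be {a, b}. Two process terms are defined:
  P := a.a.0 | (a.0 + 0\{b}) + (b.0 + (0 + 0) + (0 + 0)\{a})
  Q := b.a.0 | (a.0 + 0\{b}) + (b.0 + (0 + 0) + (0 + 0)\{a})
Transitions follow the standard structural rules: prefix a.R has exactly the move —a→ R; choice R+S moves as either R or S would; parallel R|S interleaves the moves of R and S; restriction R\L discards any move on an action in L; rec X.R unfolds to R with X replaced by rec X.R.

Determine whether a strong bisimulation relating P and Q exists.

P ≁ Q

Reachable graph of P (7 states):
  u0 = a.a.0 | (a.0 + 0\{b}) + (b.0 + (0 + 0) + (0 + 0)\{a}) → ··a··> u1, ··a··> u2, ··b··> u3
  u1 = a.0 | (a.0 + 0\{b}) → ··a··> u4, ··a··> u5
  u2 = a.a.0 | 0 → ··a··> u5
  u3 = 0 → deadlocked
  u4 = 0 | (a.0 + 0\{b}) → ··a··> u6
  u5 = a.0 | 0 → ··a··> u6
  u6 = 0 | 0 → deadlocked
Reachable graph of Q (7 states):
  v0 = b.a.0 | (a.0 + 0\{b}) + (b.0 + (0 + 0) + (0 + 0)\{a}) → ··a··> v1, ··b··> v2, ··b··> v3
  v1 = b.a.0 | 0 → ··b··> v4
  v2 = 0 → deadlocked
  v3 = a.0 | (a.0 + 0\{b}) → ··a··> v4, ··a··> v5
  v4 = a.0 | 0 → ··a··> v6
  v5 = 0 | (a.0 + 0\{b}) → ··a··> v6
  v6 = 0 | 0 → deadlocked
Bisimilarity quotient blocks:
  B0 = {u0}
  B1 = {u1, u2, v3}
  B2 = {u4, u5, v4, v5}
  B3 = {u3, u6, v2, v6}
  B4 = {v0}
  B5 = {v1}
u0 ∈ B0, v0 ∈ B4 → different blocks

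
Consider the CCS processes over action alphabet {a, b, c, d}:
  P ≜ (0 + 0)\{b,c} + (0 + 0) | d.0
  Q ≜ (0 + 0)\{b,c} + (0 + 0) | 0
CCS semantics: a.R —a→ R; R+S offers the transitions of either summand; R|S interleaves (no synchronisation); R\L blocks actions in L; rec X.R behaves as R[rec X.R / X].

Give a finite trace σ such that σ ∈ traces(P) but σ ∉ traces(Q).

d

P's transition system — 2 states:
  p0 = (0 + 0)\{b,c} + (0 + 0) | d.0 ⊢ -d-> p1
  p1 = (0 + 0) | 0 ⊢ deadlocked
Q's transition system — 1 states:
  q0 = (0 + 0)\{b,c} + (0 + 0) | 0 ⊢ deadlocked
Run σ = ⟨d⟩ on P: start {p0}
  step 1 (d): {p1}
  — P admits the full trace.
Run σ = ⟨d⟩ on Q: start {q0}
  step 1 (d): ∅ (Q stuck)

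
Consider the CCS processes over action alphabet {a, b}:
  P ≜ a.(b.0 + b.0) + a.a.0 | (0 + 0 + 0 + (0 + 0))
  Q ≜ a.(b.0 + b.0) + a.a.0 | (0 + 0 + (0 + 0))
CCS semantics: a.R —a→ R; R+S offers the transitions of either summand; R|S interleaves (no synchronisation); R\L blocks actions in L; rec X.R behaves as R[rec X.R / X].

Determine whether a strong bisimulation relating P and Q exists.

LTS(P): 5 reachable states
  u0 = a.(b.0 + b.0) + a.a.0 | (0 + 0 + 0 + (0 + 0)) → ··a··> u1, ··a··> u2
  u1 = a.0 | (0 + 0 + 0 + (0 + 0)) → ··a··> u3
  u2 = b.0 + b.0 → ··b··> u4
  u3 = 0 | (0 + 0 + 0 + (0 + 0)) → stopped
  u4 = 0 → stopped
LTS(Q): 5 reachable states
  v0 = a.(b.0 + b.0) + a.a.0 | (0 + 0 + (0 + 0)) → ··a··> v1, ··a··> v2
  v1 = a.0 | (0 + 0 + (0 + 0)) → ··a··> v3
  v2 = b.0 + b.0 → ··b··> v4
  v3 = 0 | (0 + 0 + (0 + 0)) → stopped
  v4 = 0 → stopped
Coarsest stable partition (strong bisimilarity classes):
  B0 = {u0, v0}
  B1 = {u2, v2}
  B2 = {u3, u4, v3, v4}
  B3 = {u1, v1}
u0 ∈ B0, v0 ∈ B0 → same block

P ~ Q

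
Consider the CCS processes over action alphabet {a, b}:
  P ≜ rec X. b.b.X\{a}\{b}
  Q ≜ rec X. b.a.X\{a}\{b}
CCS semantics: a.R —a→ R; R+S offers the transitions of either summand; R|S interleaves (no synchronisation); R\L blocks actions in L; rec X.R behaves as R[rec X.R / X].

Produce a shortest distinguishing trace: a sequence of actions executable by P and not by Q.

LTS(P): 3 reachable states
  s0 = rec X. b.b.X\{a}\{b} → -b-> s1
  s1 = b.(rec X. b.b.X\{a}\{b})\{a}\{b} → -b-> s2
  s2 = (rec X. b.b.X\{a}\{b})\{a}\{b} → deadlocked
LTS(Q): 3 reachable states
  t0 = rec X. b.a.X\{a}\{b} → -b-> t1
  t1 = a.(rec X. b.a.X\{a}\{b})\{a}\{b} → -a-> t2
  t2 = (rec X. b.a.X\{a}\{b})\{a}\{b} → deadlocked
Trace ⟨bb⟩ through P, begin at {s0}:
  [1] b ⇒ {s1}
  [2] b ⇒ {s2}
  ✓ P
Trace ⟨bb⟩ through Q, begin at {t0}:
  [1] b ⇒ {t1}
  [2] b ⇒ no successor for Q

bb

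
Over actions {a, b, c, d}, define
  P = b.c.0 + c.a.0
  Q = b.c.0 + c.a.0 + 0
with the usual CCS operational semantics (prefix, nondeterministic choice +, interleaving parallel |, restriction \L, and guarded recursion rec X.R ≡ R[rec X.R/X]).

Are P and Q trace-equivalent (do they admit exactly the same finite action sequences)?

YES

Reachable graph of P (4 states):
  s0 = b.c.0 + c.a.0 :: ··b··> s1, ··c··> s2
  s1 = c.0 :: ··c··> s3
  s2 = a.0 :: ··a··> s3
  s3 = 0 :: stopped
Reachable graph of Q (4 states):
  t0 = b.c.0 + c.a.0 + 0 :: ··b··> t1, ··c··> t2
  t1 = c.0 :: ··c··> t3
  t2 = a.0 :: ··a··> t3
  t3 = 0 :: stopped
Partition-refinement fixed point:
  B0 = {s0, t0}
  B1 = {s1, t1}
  B2 = {s3, t3}
  B3 = {s2, t2}
s0 ∈ B0, t0 ∈ B0 → same block
Bisimilar ⇒ trace-equivalent.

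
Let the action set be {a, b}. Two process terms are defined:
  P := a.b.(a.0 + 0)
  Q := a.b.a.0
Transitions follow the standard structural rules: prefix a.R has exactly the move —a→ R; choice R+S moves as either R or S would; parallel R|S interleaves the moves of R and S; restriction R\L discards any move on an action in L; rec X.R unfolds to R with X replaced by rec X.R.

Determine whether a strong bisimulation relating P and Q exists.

LTS(P): 4 reachable states
  p0 = a.b.(a.0 + 0) | -a-> p1
  p1 = b.(a.0 + 0) | -b-> p2
  p2 = a.0 + 0 | -a-> p3
  p3 = 0 | stopped
LTS(Q): 4 reachable states
  q0 = a.b.a.0 | -a-> q1
  q1 = b.a.0 | -b-> q2
  q2 = a.0 | -a-> q3
  q3 = 0 | stopped
Coarsest stable partition (strong bisimilarity classes):
  B0 = {p0, q0}
  B1 = {p1, q1}
  B2 = {p2, q2}
  B3 = {p3, q3}
p0 ∈ B0, q0 ∈ B0 → same block

bisimilar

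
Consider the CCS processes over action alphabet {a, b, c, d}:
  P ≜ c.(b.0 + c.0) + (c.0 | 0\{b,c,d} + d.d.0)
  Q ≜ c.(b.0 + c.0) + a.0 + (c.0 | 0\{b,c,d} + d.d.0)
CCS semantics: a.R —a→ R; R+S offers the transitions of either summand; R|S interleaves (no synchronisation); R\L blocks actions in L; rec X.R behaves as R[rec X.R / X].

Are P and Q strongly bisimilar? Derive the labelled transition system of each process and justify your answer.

LTS(P): 5 reachable states
  u0 = c.(b.0 + c.0) + (c.0 | 0\{b,c,d} + d.d.0) ⊢ -c-> u1, -c-> u2, -d-> u3
  u1 = 0 | 0\{b,c,d} ⊢ ·
  u2 = b.0 + c.0 ⊢ -b-> u4, -c-> u4
  u3 = d.0 ⊢ -d-> u4
  u4 = 0 ⊢ ·
LTS(Q): 5 reachable states
  v0 = c.(b.0 + c.0) + a.0 + (c.0 | 0\{b,c,d} + d.d.0) ⊢ -a-> v1, -c-> v2, -c-> v3, -d-> v4
  v1 = 0 ⊢ ·
  v2 = 0 | 0\{b,c,d} ⊢ ·
  v3 = b.0 + c.0 ⊢ -b-> v1, -c-> v1
  v4 = d.0 ⊢ -d-> v1
Partition-refinement fixed point:
  B0 = {u0}
  B1 = {u2, v3}
  B2 = {u1, u4, v1, v2}
  B3 = {u3, v4}
  B4 = {v0}
u0 ∈ B0, v0 ∈ B4 → different blocks

NO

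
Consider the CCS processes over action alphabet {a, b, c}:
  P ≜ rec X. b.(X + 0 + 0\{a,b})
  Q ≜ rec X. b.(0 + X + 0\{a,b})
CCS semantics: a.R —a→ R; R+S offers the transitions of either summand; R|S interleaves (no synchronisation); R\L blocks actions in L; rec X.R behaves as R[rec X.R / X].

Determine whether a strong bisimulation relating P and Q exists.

Reachable graph of P (2 states):
  m0 = rec X. b.(X + 0 + 0\{a,b}) | -b-> m1
  m1 = (rec X. b.(X + 0 + 0\{a,b})) + 0 + 0\{a,b} | -b-> m1
Reachable graph of Q (2 states):
  n0 = rec X. b.(0 + X + 0\{a,b}) | -b-> n1
  n1 = 0 + (rec X. b.(0 + X + 0\{a,b})) + 0\{a,b} | -b-> n1
Bisimilarity quotient blocks:
  B0 = {m0, m1, n0, n1}
m0 ∈ B0, n0 ∈ B0 → same block

YES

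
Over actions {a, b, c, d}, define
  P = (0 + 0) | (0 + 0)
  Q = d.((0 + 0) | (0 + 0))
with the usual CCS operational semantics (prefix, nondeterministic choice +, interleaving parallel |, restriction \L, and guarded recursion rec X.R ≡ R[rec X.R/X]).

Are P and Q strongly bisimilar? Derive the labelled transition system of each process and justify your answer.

P's transition system — 1 states:
  u0 = (0 + 0) | (0 + 0) → stopped
Q's transition system — 2 states:
  v0 = d.((0 + 0) | (0 + 0)) → =d=> v1
  v1 = (0 + 0) | (0 + 0) → stopped
Coarsest stable partition (strong bisimilarity classes):
  B0 = {u0, v1}
  B1 = {v0}
u0 ∈ B0, v0 ∈ B1 → different blocks

P ≁ Q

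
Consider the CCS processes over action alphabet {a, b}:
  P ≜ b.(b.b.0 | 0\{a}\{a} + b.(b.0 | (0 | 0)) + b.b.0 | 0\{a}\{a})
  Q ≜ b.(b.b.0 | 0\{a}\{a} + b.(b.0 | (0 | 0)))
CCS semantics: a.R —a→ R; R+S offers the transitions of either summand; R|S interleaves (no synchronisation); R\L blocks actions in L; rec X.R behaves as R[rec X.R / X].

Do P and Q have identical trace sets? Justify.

Reachable graph of P (6 states):
  s0 = b.(b.b.0 | 0\{a}\{a} + b.(b.0 | (0 | 0)) + b.b.0 | 0\{a}\{a}) | —b→ s1
  s1 = b.b.0 | 0\{a}\{a} + b.(b.0 | (0 | 0)) + b.b.0 | 0\{a}\{a} | —b→ s2, —b→ s3
  s2 = b.0 | (0 | 0) | —b→ s4
  s3 = b.0 | 0\{a}\{a} | —b→ s5
  s4 = 0 | (0 | 0) | deadlocked
  s5 = 0 | 0\{a}\{a} | deadlocked
Reachable graph of Q (6 states):
  t0 = b.(b.b.0 | 0\{a}\{a} + b.(b.0 | (0 | 0))) | —b→ t1
  t1 = b.b.0 | 0\{a}\{a} + b.(b.0 | (0 | 0)) | —b→ t2, —b→ t3
  t2 = b.0 | (0 | 0) | —b→ t4
  t3 = b.0 | 0\{a}\{a} | —b→ t5
  t4 = 0 | (0 | 0) | deadlocked
  t5 = 0 | 0\{a}\{a} | deadlocked
Bisimilarity quotient blocks:
  B0 = {s0, t0}
  B1 = {s1, t1}
  B2 = {s2, s3, t2, t3}
  B3 = {s4, s5, t4, t5}
s0 ∈ B0, t0 ∈ B0 → same block
Bisimilar ⇒ trace-equivalent.

traces(P) = traces(Q)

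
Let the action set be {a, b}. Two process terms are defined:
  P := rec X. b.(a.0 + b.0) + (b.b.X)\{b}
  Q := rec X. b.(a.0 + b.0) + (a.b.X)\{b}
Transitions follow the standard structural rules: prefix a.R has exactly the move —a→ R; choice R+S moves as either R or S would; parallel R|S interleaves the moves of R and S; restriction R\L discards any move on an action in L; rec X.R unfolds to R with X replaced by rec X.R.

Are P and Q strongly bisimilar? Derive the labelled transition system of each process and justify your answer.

P's transition system — 3 states:
  m0 = rec X. b.(a.0 + b.0) + (b.b.X)\{b} ⊢ ··b··> m1
  m1 = a.0 + b.0 ⊢ ··a··> m2, ··b··> m2
  m2 = 0 ⊢ ∅
Q's transition system — 4 states:
  n0 = rec X. b.(a.0 + b.0) + (a.b.X)\{b} ⊢ ··a··> n1, ··b··> n2
  n1 = (b.(rec X. b.(a.0 + b.0) + (a.b.X)\{b}))\{b} ⊢ ∅
  n2 = a.0 + b.0 ⊢ ··a··> n3, ··b··> n3
  n3 = 0 ⊢ ∅
Bisimilarity quotient blocks:
  B0 = {m0}
  B1 = {m1, n2}
  B2 = {m2, n1, n3}
  B3 = {n0}
m0 ∈ B0, n0 ∈ B3 → different blocks

P ≁ Q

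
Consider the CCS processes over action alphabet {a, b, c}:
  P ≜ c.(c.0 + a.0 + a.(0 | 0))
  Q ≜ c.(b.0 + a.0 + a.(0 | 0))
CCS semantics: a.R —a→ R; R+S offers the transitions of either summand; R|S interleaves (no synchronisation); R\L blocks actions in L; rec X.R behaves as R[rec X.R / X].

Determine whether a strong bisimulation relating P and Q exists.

not bisimilar

Reachable graph of P (4 states):
  m0 = c.(c.0 + a.0 + a.(0 | 0)) :: =c=> m1
  m1 = c.0 + a.0 + a.(0 | 0) :: =a=> m2, =a=> m3, =c=> m2
  m2 = 0 :: (no moves)
  m3 = 0 | 0 :: (no moves)
Reachable graph of Q (4 states):
  n0 = c.(b.0 + a.0 + a.(0 | 0)) :: =c=> n1
  n1 = b.0 + a.0 + a.(0 | 0) :: =a=> n2, =a=> n3, =b=> n2
  n2 = 0 :: (no moves)
  n3 = 0 | 0 :: (no moves)
Coarsest stable partition (strong bisimilarity classes):
  B0 = {m0}
  B1 = {m1}
  B2 = {m2, m3, n2, n3}
  B3 = {n0}
  B4 = {n1}
m0 ∈ B0, n0 ∈ B3 → different blocks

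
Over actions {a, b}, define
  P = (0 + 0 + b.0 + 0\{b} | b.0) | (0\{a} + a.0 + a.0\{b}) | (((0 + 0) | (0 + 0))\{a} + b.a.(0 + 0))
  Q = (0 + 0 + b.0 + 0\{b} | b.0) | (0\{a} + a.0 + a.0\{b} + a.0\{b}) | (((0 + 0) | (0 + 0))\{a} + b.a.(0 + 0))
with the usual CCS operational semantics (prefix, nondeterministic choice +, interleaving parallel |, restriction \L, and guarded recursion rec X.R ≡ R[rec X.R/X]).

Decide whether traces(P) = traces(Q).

LTS(P): 27 reachable states
  m0 = (0 + 0 + b.0 + 0\{b} | b.0) | (0\{a} + a.0 + a.0\{b}) | (((0 + 0) | (0 + 0))\{a} + b.a.(0 + 0)) → --a--▸ m1, --a--▸ m2, --b--▸ m3, --b--▸ m4, --b--▸ m5
  m1 = (0 + 0 + b.0 + 0\{b} | b.0) | 0 | (((0 + 0) | (0 + 0))\{a} + b.a.(0 + 0)) → --b--▸ m6, --b--▸ m7, --b--▸ m8
  m2 = (0 + 0 + b.0 + 0\{b} | b.0) | 0\{b} | (((0 + 0) | (0 + 0))\{a} + b.a.(0 + 0)) → --b--▸ m10, --b--▸ m11, --b--▸ m9
  m3 = (0 + 0 + b.0 + 0\{b} | b.0) | (0\{a} + a.0 + a.0\{b}) | a.(0 + 0) → --a--▸ m12, --a--▸ m6, --a--▸ m9, --b--▸ m13, --b--▸ m14
  m4 = 0 | (0\{a} + a.0 + a.0\{b}) | (((0 + 0) | (0 + 0))\{a} + b.a.(0 + 0)) → --a--▸ m10, --a--▸ m7, --b--▸ m13
  m5 = 0\{b} | 0 | (0\{a} + a.0 + a.0\{b}) | (((0 + 0) | (0 + 0))\{a} + b.a.(0 + 0)) → --a--▸ m11, --a--▸ m8, --b--▸ m14
  m6 = (0 + 0 + b.0 + 0\{b} | b.0) | 0 | a.(0 + 0) → --a--▸ m15, --b--▸ m16, --b--▸ m17
  m7 = 0 | 0 | (((0 + 0) | (0 + 0))\{a} + b.a.(0 + 0)) → --b--▸ m16
  m8 = 0\{b} | 0 | 0 | (((0 + 0) | (0 + 0))\{a} + b.a.(0 + 0)) → --b--▸ m17
  m9 = (0 + 0 + b.0 + 0\{b} | b.0) | 0\{b} | a.(0 + 0) → --a--▸ m18, --b--▸ m19, --b--▸ m20
  m10 = 0 | 0\{b} | (((0 + 0) | (0 + 0))\{a} + b.a.(0 + 0)) → --b--▸ m19
  m11 = 0\{b} | 0 | 0\{b} | (((0 + 0) | (0 + 0))\{a} + b.a.(0 + 0)) → --b--▸ m20
  m12 = (0 + 0 + b.0 + 0\{b} | b.0) | (0\{a} + a.0 + a.0\{b}) | (0 + 0) → --a--▸ m15, --a--▸ m18, --b--▸ m21, --b--▸ m22
  m13 = 0 | (0\{a} + a.0 + a.0\{b}) | a.(0 + 0) → --a--▸ m16, --a--▸ m19, --a--▸ m21
  m14 = 0\{b} | 0 | (0\{a} + a.0 + a.0\{b}) | a.(0 + 0) → --a--▸ m17, --a--▸ m20, --a--▸ m22
  m15 = (0 + 0 + b.0 + 0\{b} | b.0) | 0 | (0 + 0) → --b--▸ m23, --b--▸ m24
  m16 = 0 | 0 | a.(0 + 0) → --a--▸ m23
  m17 = 0\{b} | 0 | 0 | a.(0 + 0) → --a--▸ m24
  m18 = (0 + 0 + b.0 + 0\{b} | b.0) | 0\{b} | (0 + 0) → --b--▸ m25, --b--▸ m26
  m19 = 0 | 0\{b} | a.(0 + 0) → --a--▸ m25
  m20 = 0\{b} | 0 | 0\{b} | a.(0 + 0) → --a--▸ m26
  m21 = 0 | (0\{a} + a.0 + a.0\{b}) | (0 + 0) → --a--▸ m23, --a--▸ m25
  m22 = 0\{b} | 0 | (0\{a} + a.0 + a.0\{b}) | (0 + 0) → --a--▸ m24, --a--▸ m26
  m23 = 0 | 0 | (0 + 0) → deadlocked
  m24 = 0\{b} | 0 | 0 | (0 + 0) → deadlocked
  m25 = 0 | 0\{b} | (0 + 0) → deadlocked
  m26 = 0\{b} | 0 | 0\{b} | (0 + 0) → deadlocked
LTS(Q): 27 reachable states
  n0 = (0 + 0 + b.0 + 0\{b} | b.0) | (0\{a} + a.0 + a.0\{b} + a.0\{b}) | (((0 + 0) | (0 + 0))\{a} + b.a.(0 + 0)) → --a--▸ n1, --a--▸ n2, --b--▸ n3, --b--▸ n4, --b--▸ n5
  n1 = (0 + 0 + b.0 + 0\{b} | b.0) | 0 | (((0 + 0) | (0 + 0))\{a} + b.a.(0 + 0)) → --b--▸ n6, --b--▸ n7, --b--▸ n8
  n2 = (0 + 0 + b.0 + 0\{b} | b.0) | 0\{b} | (((0 + 0) | (0 + 0))\{a} + b.a.(0 + 0)) → --b--▸ n10, --b--▸ n11, --b--▸ n9
  n3 = (0 + 0 + b.0 + 0\{b} | b.0) | (0\{a} + a.0 + a.0\{b} + a.0\{b}) | a.(0 + 0) → --a--▸ n12, --a--▸ n6, --a--▸ n9, --b--▸ n13, --b--▸ n14
  n4 = 0 | (0\{a} + a.0 + a.0\{b} + a.0\{b}) | (((0 + 0) | (0 + 0))\{a} + b.a.(0 + 0)) → --a--▸ n10, --a--▸ n7, --b--▸ n13
  n5 = 0\{b} | 0 | (0\{a} + a.0 + a.0\{b} + a.0\{b}) | (((0 + 0) | (0 + 0))\{a} + b.a.(0 + 0)) → --a--▸ n11, --a--▸ n8, --b--▸ n14
  n6 = (0 + 0 + b.0 + 0\{b} | b.0) | 0 | a.(0 + 0) → --a--▸ n15, --b--▸ n16, --b--▸ n17
  n7 = 0 | 0 | (((0 + 0) | (0 + 0))\{a} + b.a.(0 + 0)) → --b--▸ n16
  n8 = 0\{b} | 0 | 0 | (((0 + 0) | (0 + 0))\{a} + b.a.(0 + 0)) → --b--▸ n17
  n9 = (0 + 0 + b.0 + 0\{b} | b.0) | 0\{b} | a.(0 + 0) → --a--▸ n18, --b--▸ n19, --b--▸ n20
  n10 = 0 | 0\{b} | (((0 + 0) | (0 + 0))\{a} + b.a.(0 + 0)) → --b--▸ n19
  n11 = 0\{b} | 0 | 0\{b} | (((0 + 0) | (0 + 0))\{a} + b.a.(0 + 0)) → --b--▸ n20
  n12 = (0 + 0 + b.0 + 0\{b} | b.0) | (0\{a} + a.0 + a.0\{b} + a.0\{b}) | (0 + 0) → --a--▸ n15, --a--▸ n18, --b--▸ n21, --b--▸ n22
  n13 = 0 | (0\{a} + a.0 + a.0\{b} + a.0\{b}) | a.(0 + 0) → --a--▸ n16, --a--▸ n19, --a--▸ n21
  n14 = 0\{b} | 0 | (0\{a} + a.0 + a.0\{b} + a.0\{b}) | a.(0 + 0) → --a--▸ n17, --a--▸ n20, --a--▸ n22
  n15 = (0 + 0 + b.0 + 0\{b} | b.0) | 0 | (0 + 0) → --b--▸ n23, --b--▸ n24
  n16 = 0 | 0 | a.(0 + 0) → --a--▸ n23
  n17 = 0\{b} | 0 | 0 | a.(0 + 0) → --a--▸ n24
  n18 = (0 + 0 + b.0 + 0\{b} | b.0) | 0\{b} | (0 + 0) → --b--▸ n25, --b--▸ n26
  n19 = 0 | 0\{b} | a.(0 + 0) → --a--▸ n25
  n20 = 0\{b} | 0 | 0\{b} | a.(0 + 0) → --a--▸ n26
  n21 = 0 | (0\{a} + a.0 + a.0\{b} + a.0\{b}) | (0 + 0) → --a--▸ n23, --a--▸ n25
  n22 = 0\{b} | 0 | (0\{a} + a.0 + a.0\{b} + a.0\{b}) | (0 + 0) → --a--▸ n24, --a--▸ n26
  n23 = 0 | 0 | (0 + 0) → deadlocked
  n24 = 0\{b} | 0 | 0 | (0 + 0) → deadlocked
  n25 = 0 | 0\{b} | (0 + 0) → deadlocked
  n26 = 0\{b} | 0 | 0\{b} | (0 + 0) → deadlocked
Coarsest stable partition (strong bisimilarity classes):
  B0 = {m0, n0}
  B1 = {m1, m2, n1, n2}
  B2 = {m10, m11, m7, m8, n10, n11, n7, n8}
  B3 = {m16, m17, m19, m20, m21, m22, n16, n17, n19, n20, n21, n22}
  B4 = {m23, m24, m25, m26, n23, n24, n25, n26}
  B5 = {m12, m6, m9, n12, n6, n9}
  B6 = {m15, m18, n15, n18}
  B7 = {m4, m5, n4, n5}
  B8 = {m13, m14, n13, n14}
  B9 = {m3, n3}
m0 ∈ B0, n0 ∈ B0 → same block
Bisimilar ⇒ trace-equivalent.

traces(P) = traces(Q)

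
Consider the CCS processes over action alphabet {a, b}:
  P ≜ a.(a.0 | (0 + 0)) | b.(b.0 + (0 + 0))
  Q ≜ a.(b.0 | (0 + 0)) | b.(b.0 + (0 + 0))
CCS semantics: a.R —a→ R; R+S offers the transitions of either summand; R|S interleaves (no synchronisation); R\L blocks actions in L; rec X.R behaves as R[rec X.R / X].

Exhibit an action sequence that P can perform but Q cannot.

P's transition system — 9 states:
  m0 = a.(a.0 | (0 + 0)) | b.(b.0 + (0 + 0)) ⊢ --a--▸ m1, --b--▸ m2
  m1 = a.0 | (0 + 0) | b.(b.0 + (0 + 0)) ⊢ --a--▸ m3, --b--▸ m4
  m2 = a.(a.0 | (0 + 0)) | (b.0 + (0 + 0)) ⊢ --a--▸ m4, --b--▸ m5
  m3 = 0 | (0 + 0) | b.(b.0 + (0 + 0)) ⊢ --b--▸ m6
  m4 = a.0 | (0 + 0) | (b.0 + (0 + 0)) ⊢ --a--▸ m6, --b--▸ m7
  m5 = a.(a.0 | (0 + 0)) | 0 ⊢ --a--▸ m7
  m6 = 0 | (0 + 0) | (b.0 + (0 + 0)) ⊢ --b--▸ m8
  m7 = a.0 | (0 + 0) | 0 ⊢ --a--▸ m8
  m8 = 0 | (0 + 0) | 0 ⊢ ·
Q's transition system — 9 states:
  n0 = a.(b.0 | (0 + 0)) | b.(b.0 + (0 + 0)) ⊢ --a--▸ n1, --b--▸ n2
  n1 = b.0 | (0 + 0) | b.(b.0 + (0 + 0)) ⊢ --b--▸ n3, --b--▸ n4
  n2 = a.(b.0 | (0 + 0)) | (b.0 + (0 + 0)) ⊢ --a--▸ n4, --b--▸ n5
  n3 = 0 | (0 + 0) | b.(b.0 + (0 + 0)) ⊢ --b--▸ n6
  n4 = b.0 | (0 + 0) | (b.0 + (0 + 0)) ⊢ --b--▸ n6, --b--▸ n7
  n5 = a.(b.0 | (0 + 0)) | 0 ⊢ --a--▸ n7
  n6 = 0 | (0 + 0) | (b.0 + (0 + 0)) ⊢ --b--▸ n8
  n7 = b.0 | (0 + 0) | 0 ⊢ --b--▸ n8
  n8 = 0 | (0 + 0) | 0 ⊢ ·
Run σ = ⟨aa⟩ on P: start {m0}
  [1] a ⇒ {m1}
  [2] a ⇒ {m3}
  P completes σ.
Run σ = ⟨aa⟩ on Q: start {n0}
  [1] a ⇒ {n1}
  [2] a ⇒ no successor for Q

aa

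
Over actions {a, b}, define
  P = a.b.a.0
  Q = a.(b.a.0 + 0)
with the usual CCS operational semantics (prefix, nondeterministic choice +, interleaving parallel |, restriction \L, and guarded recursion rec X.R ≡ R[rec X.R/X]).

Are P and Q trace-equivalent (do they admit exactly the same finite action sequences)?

traces(P) = traces(Q)

P's transition system — 4 states:
  u0 = a.b.a.0 ⊢ ··a··> u1
  u1 = b.a.0 ⊢ ··b··> u2
  u2 = a.0 ⊢ ··a··> u3
  u3 = 0 ⊢ ·
Q's transition system — 4 states:
  v0 = a.(b.a.0 + 0) ⊢ ··a··> v1
  v1 = b.a.0 + 0 ⊢ ··b··> v2
  v2 = a.0 ⊢ ··a··> v3
  v3 = 0 ⊢ ·
Bisimilarity quotient blocks:
  B0 = {u0, v0}
  B1 = {u1, v1}
  B2 = {u2, v2}
  B3 = {u3, v3}
u0 ∈ B0, v0 ∈ B0 → same block
Bisimilar ⇒ trace-equivalent.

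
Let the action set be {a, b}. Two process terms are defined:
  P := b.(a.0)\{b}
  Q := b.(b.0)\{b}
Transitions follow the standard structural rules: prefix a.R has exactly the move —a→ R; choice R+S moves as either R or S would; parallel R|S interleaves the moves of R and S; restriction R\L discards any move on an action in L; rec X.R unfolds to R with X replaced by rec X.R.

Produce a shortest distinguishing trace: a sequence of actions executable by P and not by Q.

P's transition system — 3 states:
  p0 = b.(a.0)\{b} :: =b=> p1
  p1 = (a.0)\{b} :: =a=> p2
  p2 = 0\{b} :: ∅
Q's transition system — 2 states:
  q0 = b.(b.0)\{b} :: =b=> q1
  q1 = (b.0)\{b} :: ∅
Executing ba from P (initial set {p0}):
  after b @ step 1: {p1}
  after a @ step 2: {p2}
  P completes σ.
Executing ba from Q (initial set {q0}):
  after b @ step 1: {q1}
  after a @ step 2: ∅ (Q stuck)

ba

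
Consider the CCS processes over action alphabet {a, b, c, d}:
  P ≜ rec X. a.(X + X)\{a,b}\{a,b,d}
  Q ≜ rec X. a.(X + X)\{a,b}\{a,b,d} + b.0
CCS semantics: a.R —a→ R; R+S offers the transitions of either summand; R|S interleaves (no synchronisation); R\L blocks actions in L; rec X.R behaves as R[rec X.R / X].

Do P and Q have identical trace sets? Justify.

traces(P) ≠ traces(Q) — witness ⟨b⟩

LTS(P): 2 reachable states
  m0 = rec X. a.(X + X)\{a,b}\{a,b,d} :: ··a··> m1
  m1 = ((rec X. a.(X + X)\{a,b}\{a,b,d}) + (rec X. a.(X + X)\{a,b}\{a,b,d}))\{a,b}\{a,b,d} :: deadlocked
LTS(Q): 3 reachable states
  n0 = rec X. a.(X + X)\{a,b}\{a,b,d} + b.0 :: ··a··> n1, ··b··> n2
  n1 = ((rec X. a.(X + X)\{a,b}\{a,b,d} + b.0) + (rec X. a.(X + X)\{a,b}\{a,b,d} + b.0))\{a,b}\{a,b,d} :: deadlocked
  n2 = 0 :: deadlocked
Run σ = ⟨b⟩ on Q: start {n0}
  step 1 (b): {n2}
  — Q admits the full trace.
Run σ = ⟨b⟩ on P: start {m0}
  step 1 (b): ∅ (P stuck)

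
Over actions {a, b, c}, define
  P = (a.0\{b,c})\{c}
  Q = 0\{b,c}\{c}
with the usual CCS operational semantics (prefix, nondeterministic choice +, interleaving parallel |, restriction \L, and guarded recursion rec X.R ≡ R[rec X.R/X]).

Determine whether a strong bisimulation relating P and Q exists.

NO

P's transition system — 2 states:
  m0 = (a.0\{b,c})\{c} → -a-> m1
  m1 = 0\{b,c}\{c} → stopped
Q's transition system — 1 states:
  n0 = 0\{b,c}\{c} → stopped
Partition-refinement fixed point:
  B0 = {m0}
  B1 = {m1, n0}
m0 ∈ B0, n0 ∈ B1 → different blocks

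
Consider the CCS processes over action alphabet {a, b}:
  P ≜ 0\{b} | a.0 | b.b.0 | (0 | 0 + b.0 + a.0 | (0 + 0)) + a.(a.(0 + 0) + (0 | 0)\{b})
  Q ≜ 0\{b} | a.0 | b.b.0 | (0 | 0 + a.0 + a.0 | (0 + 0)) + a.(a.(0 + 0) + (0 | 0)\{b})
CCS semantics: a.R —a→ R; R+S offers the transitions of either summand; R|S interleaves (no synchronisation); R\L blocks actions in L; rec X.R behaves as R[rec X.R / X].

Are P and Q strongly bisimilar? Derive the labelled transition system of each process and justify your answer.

NO

LTS(P): 20 reachable states
  p0 = 0\{b} | a.0 | b.b.0 | (0 | 0 + b.0 + a.0 | (0 + 0)) + a.(a.(0 + 0) + (0 | 0)\{b}) | =a=> p1, =a=> p2, =a=> p3, =b=> p4, =b=> p5
  p1 = 0\{b} | 0 | b.b.0 | (0 | 0 + b.0 + a.0 | (0 + 0)) | =a=> p6, =b=> p7, =b=> p8
  p2 = 0\{b} | a.0 | b.b.0 | (0 | (0 + 0)) | =a=> p6, =b=> p9
  p3 = a.(0 + 0) + (0 | 0)\{b} | =a=> p10
  p4 = 0\{b} | a.0 | b.0 | (0 | 0 + b.0 + a.0 | (0 + 0)) | =a=> p7, =a=> p9, =b=> p11, =b=> p12
  p5 = 0\{b} | a.0 | b.b.0 | 0 | =a=> p8, =b=> p12
  p6 = 0\{b} | 0 | b.b.0 | (0 | (0 + 0)) | =b=> p13
  p7 = 0\{b} | 0 | b.0 | (0 | 0 + b.0 + a.0 | (0 + 0)) | =a=> p13, =b=> p14, =b=> p15
  p8 = 0\{b} | 0 | b.b.0 | 0 | =b=> p15
  p9 = 0\{b} | a.0 | b.0 | (0 | (0 + 0)) | =a=> p13, =b=> p16
  p10 = 0 + 0 | (no moves)
  p11 = 0\{b} | a.0 | 0 | (0 | 0 + b.0 + a.0 | (0 + 0)) | =a=> p14, =a=> p16, =b=> p17
  p12 = 0\{b} | a.0 | b.0 | 0 | =a=> p15, =b=> p17
  p13 = 0\{b} | 0 | b.0 | (0 | (0 + 0)) | =b=> p18
  p14 = 0\{b} | 0 | 0 | (0 | 0 + b.0 + a.0 | (0 + 0)) | =a=> p18, =b=> p19
  p15 = 0\{b} | 0 | b.0 | 0 | =b=> p19
  p16 = 0\{b} | a.0 | 0 | (0 | (0 + 0)) | =a=> p18
  p17 = 0\{b} | a.0 | 0 | 0 | =a=> p19
  p18 = 0\{b} | 0 | 0 | (0 | (0 + 0)) | (no moves)
  p19 = 0\{b} | 0 | 0 | 0 | (no moves)
LTS(Q): 20 reachable states
  q0 = 0\{b} | a.0 | b.b.0 | (0 | 0 + a.0 + a.0 | (0 + 0)) + a.(a.(0 + 0) + (0 | 0)\{b}) | =a=> q1, =a=> q2, =a=> q3, =a=> q4, =b=> q5
  q1 = 0\{b} | 0 | b.b.0 | (0 | 0 + a.0 + a.0 | (0 + 0)) | =a=> q6, =a=> q7, =b=> q8
  q2 = 0\{b} | a.0 | b.b.0 | (0 | (0 + 0)) | =a=> q6, =b=> q9
  q3 = 0\{b} | a.0 | b.b.0 | 0 | =a=> q7, =b=> q10
  q4 = a.(0 + 0) + (0 | 0)\{b} | =a=> q11
  q5 = 0\{b} | a.0 | b.0 | (0 | 0 + a.0 + a.0 | (0 + 0)) | =a=> q10, =a=> q8, =a=> q9, =b=> q12
  q6 = 0\{b} | 0 | b.b.0 | (0 | (0 + 0)) | =b=> q13
  q7 = 0\{b} | 0 | b.b.0 | 0 | =b=> q14
  q8 = 0\{b} | 0 | b.0 | (0 | 0 + a.0 + a.0 | (0 + 0)) | =a=> q13, =a=> q14, =b=> q15
  q9 = 0\{b} | a.0 | b.0 | (0 | (0 + 0)) | =a=> q13, =b=> q16
  q10 = 0\{b} | a.0 | b.0 | 0 | =a=> q14, =b=> q17
  q11 = 0 + 0 | (no moves)
  q12 = 0\{b} | a.0 | 0 | (0 | 0 + a.0 + a.0 | (0 + 0)) | =a=> q15, =a=> q16, =a=> q17
  q13 = 0\{b} | 0 | b.0 | (0 | (0 + 0)) | =b=> q18
  q14 = 0\{b} | 0 | b.0 | 0 | =b=> q19
  q15 = 0\{b} | 0 | 0 | (0 | 0 + a.0 + a.0 | (0 + 0)) | =a=> q18, =a=> q19
  q16 = 0\{b} | a.0 | 0 | (0 | (0 + 0)) | =a=> q18
  q17 = 0\{b} | a.0 | 0 | 0 | =a=> q19
  q18 = 0\{b} | 0 | 0 | (0 | (0 + 0)) | (no moves)
  q19 = 0\{b} | 0 | 0 | 0 | (no moves)
Coarsest stable partition (strong bisimilarity classes):
  B0 = {p0}
  B1 = {p2, p5, q1, q2, q3}
  B2 = {p6, p8, q6, q7}
  B3 = {p13, p15, q13, q14}
  B4 = {p10, p18, p19, q11, q18, q19}
  B5 = {p12, p9, q10, q8, q9}
  B6 = {p16, p17, p3, q15, q16, q17, q4}
  B7 = {p4}
  B8 = {p11}
  B9 = {p14}
  B10 = {p7}
  B11 = {p1}
  B12 = {q0}
  B13 = {q5}
  B14 = {q12}
p0 ∈ B0, q0 ∈ B12 → different blocks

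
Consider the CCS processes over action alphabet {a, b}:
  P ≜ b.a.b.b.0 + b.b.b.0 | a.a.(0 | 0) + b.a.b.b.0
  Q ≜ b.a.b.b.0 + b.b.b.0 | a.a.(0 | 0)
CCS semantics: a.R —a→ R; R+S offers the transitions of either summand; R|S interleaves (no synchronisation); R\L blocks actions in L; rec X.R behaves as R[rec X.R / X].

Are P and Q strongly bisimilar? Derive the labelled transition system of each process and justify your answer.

bisimilar

LTS(P): 16 reachable states
  s0 = b.a.b.b.0 + b.b.b.0 | a.a.(0 | 0) + b.a.b.b.0 → --a--▸ s1, --b--▸ s2, --b--▸ s3
  s1 = b.b.b.0 | a.(0 | 0) → --a--▸ s4, --b--▸ s5
  s2 = a.b.b.0 → --a--▸ s6
  s3 = b.b.0 | a.a.(0 | 0) → --a--▸ s5, --b--▸ s7
  s4 = b.b.b.0 | (0 | 0) → --b--▸ s8
  s5 = b.b.0 | a.(0 | 0) → --a--▸ s8, --b--▸ s9
  s6 = b.b.0 → --b--▸ s10
  s7 = b.0 | a.a.(0 | 0) → --a--▸ s9, --b--▸ s11
  s8 = b.b.0 | (0 | 0) → --b--▸ s12
  s9 = b.0 | a.(0 | 0) → --a--▸ s12, --b--▸ s13
  s10 = b.0 → --b--▸ s14
  s11 = 0 | a.a.(0 | 0) → --a--▸ s13
  s12 = b.0 | (0 | 0) → --b--▸ s15
  s13 = 0 | a.(0 | 0) → --a--▸ s15
  s14 = 0 → (no moves)
  s15 = 0 | (0 | 0) → (no moves)
LTS(Q): 16 reachable states
  t0 = b.a.b.b.0 + b.b.b.0 | a.a.(0 | 0) → --a--▸ t1, --b--▸ t2, --b--▸ t3
  t1 = b.b.b.0 | a.(0 | 0) → --a--▸ t4, --b--▸ t5
  t2 = a.b.b.0 → --a--▸ t6
  t3 = b.b.0 | a.a.(0 | 0) → --a--▸ t5, --b--▸ t7
  t4 = b.b.b.0 | (0 | 0) → --b--▸ t8
  t5 = b.b.0 | a.(0 | 0) → --a--▸ t8, --b--▸ t9
  t6 = b.b.0 → --b--▸ t10
  t7 = b.0 | a.a.(0 | 0) → --a--▸ t9, --b--▸ t11
  t8 = b.b.0 | (0 | 0) → --b--▸ t12
  t9 = b.0 | a.(0 | 0) → --a--▸ t12, --b--▸ t13
  t10 = b.0 → --b--▸ t14
  t11 = 0 | a.a.(0 | 0) → --a--▸ t13
  t12 = b.0 | (0 | 0) → --b--▸ t15
  t13 = 0 | a.(0 | 0) → --a--▸ t15
  t14 = 0 → (no moves)
  t15 = 0 | (0 | 0) → (no moves)
Partition-refinement fixed point:
  B0 = {s0, t0}
  B1 = {s2, t2}
  B2 = {s6, s8, t6, t8}
  B3 = {s10, s12, t10, t12}
  B4 = {s14, s15, t14, t15}
  B5 = {s3, t3}
  B6 = {s7, t7}
  B7 = {s9, t9}
  B8 = {s13, t13}
  B9 = {s11, t11}
  B10 = {s5, t5}
  B11 = {s1, t1}
  B12 = {s4, t4}
s0 ∈ B0, t0 ∈ B0 → same block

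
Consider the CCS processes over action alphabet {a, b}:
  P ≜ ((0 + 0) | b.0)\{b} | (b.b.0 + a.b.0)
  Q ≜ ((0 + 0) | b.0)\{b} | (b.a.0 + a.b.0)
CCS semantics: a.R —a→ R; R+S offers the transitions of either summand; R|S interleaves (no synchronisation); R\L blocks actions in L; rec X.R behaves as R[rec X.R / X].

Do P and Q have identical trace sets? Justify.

trace-distinct — witness ⟨bb⟩

Reachable graph of P (3 states):
  m0 = ((0 + 0) | b.0)\{b} | (b.b.0 + a.b.0) has moves =a=> m1, =b=> m1
  m1 = ((0 + 0) | b.0)\{b} | b.0 has moves =b=> m2
  m2 = ((0 + 0) | b.0)\{b} | 0 has moves stopped
Reachable graph of Q (4 states):
  n0 = ((0 + 0) | b.0)\{b} | (b.a.0 + a.b.0) has moves =a=> n1, =b=> n2
  n1 = ((0 + 0) | b.0)\{b} | b.0 has moves =b=> n3
  n2 = ((0 + 0) | b.0)\{b} | a.0 has moves =a=> n3
  n3 = ((0 + 0) | b.0)\{b} | 0 has moves stopped
Trace ⟨bb⟩ through P, begin at {m0}:
  after b @ step 1: {m1}
  after b @ step 2: {m2}
  — P admits the full trace.
Trace ⟨bb⟩ through Q, begin at {n0}:
  after b @ step 1: {n2}
  after b @ step 2: ∅  — Q cannot continue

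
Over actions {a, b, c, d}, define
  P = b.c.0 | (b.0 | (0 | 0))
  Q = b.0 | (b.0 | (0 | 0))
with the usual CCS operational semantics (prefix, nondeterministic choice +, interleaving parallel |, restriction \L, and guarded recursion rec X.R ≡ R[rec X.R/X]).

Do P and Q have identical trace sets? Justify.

NO — witness ⟨bc⟩

P's transition system — 6 states:
  u0 = b.c.0 | (b.0 | (0 | 0)) → ··b··> u1, ··b··> u2
  u1 = b.c.0 | (0 | (0 | 0)) → ··b··> u3
  u2 = c.0 | (b.0 | (0 | 0)) → ··b··> u3, ··c··> u4
  u3 = c.0 | (0 | (0 | 0)) → ··c··> u5
  u4 = 0 | (b.0 | (0 | 0)) → ··b··> u5
  u5 = 0 | (0 | (0 | 0)) → ·
Q's transition system — 4 states:
  v0 = b.0 | (b.0 | (0 | 0)) → ··b··> v1, ··b··> v2
  v1 = 0 | (b.0 | (0 | 0)) → ··b··> v3
  v2 = b.0 | (0 | (0 | 0)) → ··b··> v3
  v3 = 0 | (0 | (0 | 0)) → ·
Trace ⟨bc⟩ through P, begin at {u0}:
  step 1 (b): {u1, u2}
  step 2 (c): {u4}
  ✓ P
Trace ⟨bc⟩ through Q, begin at {v0}:
  step 1 (b): {v1, v2}
  step 2 (c): ∅ (Q stuck)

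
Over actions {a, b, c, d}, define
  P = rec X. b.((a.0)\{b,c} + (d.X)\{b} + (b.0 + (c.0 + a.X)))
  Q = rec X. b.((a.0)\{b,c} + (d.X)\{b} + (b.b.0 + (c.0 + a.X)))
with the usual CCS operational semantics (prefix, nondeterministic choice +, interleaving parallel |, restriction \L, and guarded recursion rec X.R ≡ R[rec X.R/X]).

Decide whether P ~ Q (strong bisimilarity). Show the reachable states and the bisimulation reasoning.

P's transition system — 5 states:
  s0 = rec X. b.((a.0)\{b,c} + (d.X)\{b} + (b.0 + (c.0 + a.X))) ⊢ ··b··> s1
  s1 = (a.0)\{b,c} + (d.(rec X. b.((a.0)\{b,c} + (d.X)\{b} + (b.0 + (c.0 + a.X)))))\{b} + (b.0 + (c.0 + a.(rec X. b.((a.0)\{b,c} + (d.X)\{b} + (b.0 + (c.0 + a.X)))))) ⊢ ··a··> s0, ··a··> s2, ··b··> s3, ··c··> s3, ··d··> s4
  s2 = 0\{b,c} ⊢ (no moves)
  s3 = 0 ⊢ (no moves)
  s4 = (rec X. b.((a.0)\{b,c} + (d.X)\{b} + (b.0 + (c.0 + a.X))))\{b} ⊢ (no moves)
Q's transition system — 6 states:
  t0 = rec X. b.((a.0)\{b,c} + (d.X)\{b} + (b.b.0 + (c.0 + a.X))) ⊢ ··b··> t1
  t1 = (a.0)\{b,c} + (d.(rec X. b.((a.0)\{b,c} + (d.X)\{b} + (b.b.0 + (c.0 + a.X)))))\{b} + (b.b.0 + (c.0 + a.(rec X. b.((a.0)\{b,c} + (d.X)\{b} + (b.b.0 + (c.0 + a.X)))))) ⊢ ··a··> t0, ··a··> t2, ··b··> t3, ··c··> t4, ··d··> t5
  t2 = 0\{b,c} ⊢ (no moves)
  t3 = b.0 ⊢ ··b··> t4
  t4 = 0 ⊢ (no moves)
  t5 = (rec X. b.((a.0)\{b,c} + (d.X)\{b} + (b.b.0 + (c.0 + a.X))))\{b} ⊢ (no moves)
Coarsest stable partition (strong bisimilarity classes):
  B0 = {s0}
  B1 = {s1}
  B2 = {s2, s3, s4, t2, t4, t5}
  B3 = {t0}
  B4 = {t1}
  B5 = {t3}
s0 ∈ B0, t0 ∈ B3 → different blocks

P ≁ Q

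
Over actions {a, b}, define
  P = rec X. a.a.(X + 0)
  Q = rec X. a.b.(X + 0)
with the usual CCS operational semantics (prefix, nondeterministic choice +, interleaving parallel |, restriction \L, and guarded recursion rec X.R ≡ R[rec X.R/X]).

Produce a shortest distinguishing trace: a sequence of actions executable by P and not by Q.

aa

LTS(P): 3 reachable states
  p0 = rec X. a.a.(X + 0) has moves --a--▸ p1
  p1 = a.((rec X. a.a.(X + 0)) + 0) has moves --a--▸ p2
  p2 = (rec X. a.a.(X + 0)) + 0 has moves --a--▸ p1
LTS(Q): 3 reachable states
  q0 = rec X. a.b.(X + 0) has moves --a--▸ q1
  q1 = b.((rec X. a.b.(X + 0)) + 0) has moves --b--▸ q2
  q2 = (rec X. a.b.(X + 0)) + 0 has moves --a--▸ q1
Executing aa from P (initial set {p0}):
  after a @ step 1: {p1}
  after a @ step 2: {p2}
  ✓ P
Executing aa from Q (initial set {q0}):
  after a @ step 1: {q1}
  after a @ step 2: no successor for Q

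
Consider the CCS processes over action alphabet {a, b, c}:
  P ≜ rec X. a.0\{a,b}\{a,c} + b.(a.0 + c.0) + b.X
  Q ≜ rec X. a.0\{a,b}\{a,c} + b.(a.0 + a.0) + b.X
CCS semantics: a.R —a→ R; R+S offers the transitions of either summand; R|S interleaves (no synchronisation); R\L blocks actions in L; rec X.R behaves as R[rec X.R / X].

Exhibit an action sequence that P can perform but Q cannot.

bc

P's transition system — 4 states:
  u0 = rec X. a.0\{a,b}\{a,c} + b.(a.0 + c.0) + b.X ⊢ ··a··> u1, ··b··> u0, ··b··> u2
  u1 = 0\{a,b}\{a,c} ⊢ ·
  u2 = a.0 + c.0 ⊢ ··a··> u3, ··c··> u3
  u3 = 0 ⊢ ·
Q's transition system — 4 states:
  v0 = rec X. a.0\{a,b}\{a,c} + b.(a.0 + a.0) + b.X ⊢ ··a··> v1, ··b··> v0, ··b··> v2
  v1 = 0\{a,b}\{a,c} ⊢ ·
  v2 = a.0 + a.0 ⊢ ··a··> v3
  v3 = 0 ⊢ ·
Trace ⟨bc⟩ through P, begin at {u0}:
  step 1 (b): {u0, u2}
  step 2 (c): {u3}
  — P admits the full trace.
Trace ⟨bc⟩ through Q, begin at {v0}:
  step 1 (b): {v0, v2}
  step 2 (c): no successor for Q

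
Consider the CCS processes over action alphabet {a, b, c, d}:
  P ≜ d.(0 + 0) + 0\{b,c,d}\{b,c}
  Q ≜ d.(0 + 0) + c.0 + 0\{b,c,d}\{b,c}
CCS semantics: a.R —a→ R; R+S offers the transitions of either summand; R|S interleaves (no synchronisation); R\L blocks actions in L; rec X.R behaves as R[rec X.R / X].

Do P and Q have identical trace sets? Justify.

P's transition system — 2 states:
  p0 = d.(0 + 0) + 0\{b,c,d}\{b,c} :: ··d··> p1
  p1 = 0 + 0 :: stopped
Q's transition system — 3 states:
  q0 = d.(0 + 0) + c.0 + 0\{b,c,d}\{b,c} :: ··c··> q1, ··d··> q2
  q1 = 0 :: stopped
  q2 = 0 + 0 :: stopped
Trace ⟨c⟩ through Q, begin at {q0}:
  [1] c ⇒ {q1}
  — Q admits the full trace.
Trace ⟨c⟩ through P, begin at {p0}:
  [1] c ⇒ no successor for P

traces(P) ≠ traces(Q) — witness ⟨c⟩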